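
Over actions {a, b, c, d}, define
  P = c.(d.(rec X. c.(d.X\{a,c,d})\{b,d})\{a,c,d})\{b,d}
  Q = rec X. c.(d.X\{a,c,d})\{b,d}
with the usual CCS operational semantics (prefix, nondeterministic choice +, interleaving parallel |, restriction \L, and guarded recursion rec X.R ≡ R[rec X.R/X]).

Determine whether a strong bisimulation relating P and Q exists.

P's transition system — 2 states:
  s0 = c.(d.(rec X. c.(d.X\{a,c,d})\{b,d})\{a,c,d})\{b,d} ⊢ -c-> s1
  s1 = (d.(rec X. c.(d.X\{a,c,d})\{b,d})\{a,c,d})\{b,d} ⊢ stopped
Q's transition system — 2 states:
  t0 = rec X. c.(d.X\{a,c,d})\{b,d} ⊢ -c-> t1
  t1 = (d.(rec X. c.(d.X\{a,c,d})\{b,d})\{a,c,d})\{b,d} ⊢ stopped
Coarsest stable partition (strong bisimilarity classes):
  B0 = {s0, t0}
  B1 = {s1, t1}
s0 ∈ B0, t0 ∈ B0 → same block

P ~ Q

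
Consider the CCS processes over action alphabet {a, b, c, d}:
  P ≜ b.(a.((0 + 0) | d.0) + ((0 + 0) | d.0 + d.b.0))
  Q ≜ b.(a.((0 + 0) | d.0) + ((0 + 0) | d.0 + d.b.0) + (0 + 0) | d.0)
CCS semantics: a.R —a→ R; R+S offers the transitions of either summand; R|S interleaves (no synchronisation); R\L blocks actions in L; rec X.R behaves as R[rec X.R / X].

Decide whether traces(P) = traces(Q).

trace-equivalent

Reachable graph of P (6 states):
  p0 = b.(a.((0 + 0) | d.0) + ((0 + 0) | d.0 + d.b.0)) → =b=> p1
  p1 = a.((0 + 0) | d.0) + ((0 + 0) | d.0 + d.b.0) → =a=> p2, =d=> p3, =d=> p4
  p2 = (0 + 0) | d.0 → =d=> p3
  p3 = (0 + 0) | 0 → ∅
  p4 = b.0 → =b=> p5
  p5 = 0 → ∅
Reachable graph of Q (6 states):
  q0 = b.(a.((0 + 0) | d.0) + ((0 + 0) | d.0 + d.b.0) + (0 + 0) | d.0) → =b=> q1
  q1 = a.((0 + 0) | d.0) + ((0 + 0) | d.0 + d.b.0) + (0 + 0) | d.0 → =a=> q2, =d=> q3, =d=> q4
  q2 = (0 + 0) | d.0 → =d=> q3
  q3 = (0 + 0) | 0 → ∅
  q4 = b.0 → =b=> q5
  q5 = 0 → ∅
Bisimilarity quotient blocks:
  B0 = {p0, q0}
  B1 = {p1, q1}
  B2 = {p2, q2}
  B3 = {p3, p5, q3, q5}
  B4 = {p4, q4}
p0 ∈ B0, q0 ∈ B0 → same block
Bisimilar ⇒ trace-equivalent.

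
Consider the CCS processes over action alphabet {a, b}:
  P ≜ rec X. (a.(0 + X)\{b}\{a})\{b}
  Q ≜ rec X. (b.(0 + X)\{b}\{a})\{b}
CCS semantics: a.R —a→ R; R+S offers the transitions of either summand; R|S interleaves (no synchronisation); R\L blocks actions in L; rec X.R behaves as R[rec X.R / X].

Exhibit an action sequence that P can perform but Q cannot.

a

LTS(P): 2 reachable states
  m0 = rec X. (a.(0 + X)\{b}\{a})\{b} → ··a··> m1
  m1 = (0 + (rec X. (a.(0 + X)\{b}\{a})\{b}))\{b}\{a}\{b} → stopped
LTS(Q): 1 reachable states
  n0 = rec X. (b.(0 + X)\{b}\{a})\{b} → stopped
Run σ = ⟨a⟩ on P: start {m0}
  [1] a ⇒ {m1}
  — P admits the full trace.
Run σ = ⟨a⟩ on Q: start {n0}
  [1] a ⇒ no successor for Q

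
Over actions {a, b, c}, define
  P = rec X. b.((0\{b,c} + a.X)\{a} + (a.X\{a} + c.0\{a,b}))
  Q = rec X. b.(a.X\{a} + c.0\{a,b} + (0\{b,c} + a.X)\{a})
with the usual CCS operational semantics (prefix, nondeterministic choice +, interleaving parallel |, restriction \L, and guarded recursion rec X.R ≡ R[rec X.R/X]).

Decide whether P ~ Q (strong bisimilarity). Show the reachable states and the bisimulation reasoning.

YES

P's transition system — 6 states:
  m0 = rec X. b.((0\{b,c} + a.X)\{a} + (a.X\{a} + c.0\{a,b})) ⊢ —b→ m1
  m1 = (0\{b,c} + a.(rec X. b.((0\{b,c} + a.X)\{a} + (a.X\{a} + c.0\{a,b}))))\{a} + (a.(rec X. b.((0\{b,c} + a.X)\{a} + (a.X\{a} + c.0\{a,b})))\{a} + c.0\{a,b}) ⊢ —a→ m2, —c→ m3
  m2 = (rec X. b.((0\{b,c} + a.X)\{a} + (a.X\{a} + c.0\{a,b})))\{a} ⊢ —b→ m4
  m3 = 0\{a,b} ⊢ stopped
  m4 = ((0\{b,c} + a.(rec X. b.((0\{b,c} + a.X)\{a} + (a.X\{a} + c.0\{a,b}))))\{a} + (a.(rec X. b.((0\{b,c} + a.X)\{a} + (a.X\{a} + c.0\{a,b})))\{a} + c.0\{a,b}))\{a} ⊢ —c→ m5
  m5 = 0\{a,b}\{a} ⊢ stopped
Q's transition system — 6 states:
  n0 = rec X. b.(a.X\{a} + c.0\{a,b} + (0\{b,c} + a.X)\{a}) ⊢ —b→ n1
  n1 = a.(rec X. b.(a.X\{a} + c.0\{a,b} + (0\{b,c} + a.X)\{a}))\{a} + c.0\{a,b} + (0\{b,c} + a.(rec X. b.(a.X\{a} + c.0\{a,b} + (0\{b,c} + a.X)\{a})))\{a} ⊢ —a→ n2, —c→ n3
  n2 = (rec X. b.(a.X\{a} + c.0\{a,b} + (0\{b,c} + a.X)\{a}))\{a} ⊢ —b→ n4
  n3 = 0\{a,b} ⊢ stopped
  n4 = (a.(rec X. b.(a.X\{a} + c.0\{a,b} + (0\{b,c} + a.X)\{a}))\{a} + c.0\{a,b} + (0\{b,c} + a.(rec X. b.(a.X\{a} + c.0\{a,b} + (0\{b,c} + a.X)\{a})))\{a})\{a} ⊢ —c→ n5
  n5 = 0\{a,b}\{a} ⊢ stopped
Bisimilarity quotient blocks:
  B0 = {m0, n0}
  B1 = {m1, n1}
  B2 = {m3, m5, n3, n5}
  B3 = {m2, n2}
  B4 = {m4, n4}
m0 ∈ B0, n0 ∈ B0 → same block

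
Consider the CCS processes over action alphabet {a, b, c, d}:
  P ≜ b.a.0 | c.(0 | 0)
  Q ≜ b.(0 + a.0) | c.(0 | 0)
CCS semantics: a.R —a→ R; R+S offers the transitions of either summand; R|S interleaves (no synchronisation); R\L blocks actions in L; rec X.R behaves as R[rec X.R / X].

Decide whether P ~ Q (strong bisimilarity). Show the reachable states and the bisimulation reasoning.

Reachable graph of P (6 states):
  s0 = b.a.0 | c.(0 | 0) → -b-> s1, -c-> s2
  s1 = a.0 | c.(0 | 0) → -a-> s3, -c-> s4
  s2 = b.a.0 | (0 | 0) → -b-> s4
  s3 = 0 | c.(0 | 0) → -c-> s5
  s4 = a.0 | (0 | 0) → -a-> s5
  s5 = 0 | (0 | 0) → stopped
Reachable graph of Q (6 states):
  t0 = b.(0 + a.0) | c.(0 | 0) → -b-> t1, -c-> t2
  t1 = (0 + a.0) | c.(0 | 0) → -a-> t3, -c-> t4
  t2 = b.(0 + a.0) | (0 | 0) → -b-> t4
  t3 = 0 | c.(0 | 0) → -c-> t5
  t4 = (0 + a.0) | (0 | 0) → -a-> t5
  t5 = 0 | (0 | 0) → stopped
Coarsest stable partition (strong bisimilarity classes):
  B0 = {s0, t0}
  B1 = {s1, t1}
  B2 = {s4, t4}
  B3 = {s5, t5}
  B4 = {s3, t3}
  B5 = {s2, t2}
s0 ∈ B0, t0 ∈ B0 → same block

bisimilar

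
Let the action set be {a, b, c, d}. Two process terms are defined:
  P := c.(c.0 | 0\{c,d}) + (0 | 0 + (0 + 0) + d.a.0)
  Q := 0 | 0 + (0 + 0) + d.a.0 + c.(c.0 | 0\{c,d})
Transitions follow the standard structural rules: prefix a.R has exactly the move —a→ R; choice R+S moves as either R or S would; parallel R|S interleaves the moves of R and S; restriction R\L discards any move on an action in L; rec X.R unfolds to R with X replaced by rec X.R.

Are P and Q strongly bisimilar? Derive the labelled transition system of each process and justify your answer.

P's transition system — 5 states:
  u0 = c.(c.0 | 0\{c,d}) + (0 | 0 + (0 + 0) + d.a.0) ⊢ ··c··> u1, ··d··> u2
  u1 = c.0 | 0\{c,d} ⊢ ··c··> u3
  u2 = a.0 ⊢ ··a··> u4
  u3 = 0 | 0\{c,d} ⊢ ∅
  u4 = 0 ⊢ ∅
Q's transition system — 5 states:
  v0 = 0 | 0 + (0 + 0) + d.a.0 + c.(c.0 | 0\{c,d}) ⊢ ··c··> v1, ··d··> v2
  v1 = c.0 | 0\{c,d} ⊢ ··c··> v3
  v2 = a.0 ⊢ ··a··> v4
  v3 = 0 | 0\{c,d} ⊢ ∅
  v4 = 0 ⊢ ∅
Bisimilarity quotient blocks:
  B0 = {u0, v0}
  B1 = {u2, v2}
  B2 = {u3, u4, v3, v4}
  B3 = {u1, v1}
u0 ∈ B0, v0 ∈ B0 → same block

bisimilar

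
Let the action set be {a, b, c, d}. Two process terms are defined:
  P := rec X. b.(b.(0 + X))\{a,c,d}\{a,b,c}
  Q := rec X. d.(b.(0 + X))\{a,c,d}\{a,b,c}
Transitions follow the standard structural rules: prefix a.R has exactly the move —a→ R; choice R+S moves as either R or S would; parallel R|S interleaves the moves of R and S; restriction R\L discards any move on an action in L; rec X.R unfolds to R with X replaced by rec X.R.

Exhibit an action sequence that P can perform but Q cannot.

P's transition system — 2 states:
  p0 = rec X. b.(b.(0 + X))\{a,c,d}\{a,b,c} | -b-> p1
  p1 = (b.(0 + (rec X. b.(b.(0 + X))\{a,c,d}\{a,b,c})))\{a,c,d}\{a,b,c} | stopped
Q's transition system — 2 states:
  q0 = rec X. d.(b.(0 + X))\{a,c,d}\{a,b,c} | -d-> q1
  q1 = (b.(0 + (rec X. d.(b.(0 + X))\{a,c,d}\{a,b,c})))\{a,c,d}\{a,b,c} | stopped
Run σ = ⟨b⟩ on P: start {p0}
  after b @ step 1: {p1}
  P completes σ.
Run σ = ⟨b⟩ on Q: start {q0}
  after b @ step 1: ∅ (Q stuck)

b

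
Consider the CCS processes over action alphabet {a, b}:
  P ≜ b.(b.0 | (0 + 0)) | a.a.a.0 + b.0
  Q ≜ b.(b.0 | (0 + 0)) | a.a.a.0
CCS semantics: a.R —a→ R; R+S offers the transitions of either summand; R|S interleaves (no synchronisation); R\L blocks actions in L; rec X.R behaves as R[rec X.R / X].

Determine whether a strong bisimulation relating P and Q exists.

P's transition system — 13 states:
  s0 = b.(b.0 | (0 + 0)) | a.a.a.0 + b.0 ⊢ -a-> s1, -b-> s2, -b-> s3
  s1 = b.(b.0 | (0 + 0)) | a.a.0 ⊢ -a-> s4, -b-> s5
  s2 = 0 ⊢ deadlocked
  s3 = b.0 | (0 + 0) | a.a.a.0 ⊢ -a-> s5, -b-> s6
  s4 = b.(b.0 | (0 + 0)) | a.0 ⊢ -a-> s7, -b-> s8
  s5 = b.0 | (0 + 0) | a.a.0 ⊢ -a-> s8, -b-> s9
  s6 = 0 | (0 + 0) | a.a.a.0 ⊢ -a-> s9
  s7 = b.(b.0 | (0 + 0)) | 0 ⊢ -b-> s10
  s8 = b.0 | (0 + 0) | a.0 ⊢ -a-> s10, -b-> s11
  s9 = 0 | (0 + 0) | a.a.0 ⊢ -a-> s11
  s10 = b.0 | (0 + 0) | 0 ⊢ -b-> s12
  s11 = 0 | (0 + 0) | a.0 ⊢ -a-> s12
  s12 = 0 | (0 + 0) | 0 ⊢ deadlocked
Q's transition system — 12 states:
  t0 = b.(b.0 | (0 + 0)) | a.a.a.0 ⊢ -a-> t1, -b-> t2
  t1 = b.(b.0 | (0 + 0)) | a.a.0 ⊢ -a-> t3, -b-> t4
  t2 = b.0 | (0 + 0) | a.a.a.0 ⊢ -a-> t4, -b-> t5
  t3 = b.(b.0 | (0 + 0)) | a.0 ⊢ -a-> t6, -b-> t7
  t4 = b.0 | (0 + 0) | a.a.0 ⊢ -a-> t7, -b-> t8
  t5 = 0 | (0 + 0) | a.a.a.0 ⊢ -a-> t8
  t6 = b.(b.0 | (0 + 0)) | 0 ⊢ -b-> t9
  t7 = b.0 | (0 + 0) | a.0 ⊢ -a-> t9, -b-> t10
  t8 = 0 | (0 + 0) | a.a.0 ⊢ -a-> t10
  t9 = b.0 | (0 + 0) | 0 ⊢ -b-> t11
  t10 = 0 | (0 + 0) | a.0 ⊢ -a-> t11
  t11 = 0 | (0 + 0) | 0 ⊢ deadlocked
Coarsest stable partition (strong bisimilarity classes):
  B0 = {s0}
  B1 = {s1, t1}
  B2 = {s4, t3}
  B3 = {s8, t7}
  B4 = {s11, t10}
  B5 = {s12, s2, t11}
  B6 = {s10, t9}
  B7 = {s7, t6}
  B8 = {s5, t4}
  B9 = {s9, t8}
  B10 = {s3, t2}
  B11 = {s6, t5}
  B12 = {t0}
s0 ∈ B0, t0 ∈ B12 → different blocks

P ≁ Q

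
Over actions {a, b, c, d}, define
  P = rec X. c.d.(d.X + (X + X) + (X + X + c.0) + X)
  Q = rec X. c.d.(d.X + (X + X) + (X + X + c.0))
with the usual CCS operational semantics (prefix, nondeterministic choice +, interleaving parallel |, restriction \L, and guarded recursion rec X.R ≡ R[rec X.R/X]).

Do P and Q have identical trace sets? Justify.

P's transition system — 4 states:
  s0 = rec X. c.d.(d.X + (X + X) + (X + X + c.0) + X) | -c-> s1
  s1 = d.(d.(rec X. c.d.(d.X + (X + X) + (X + X + c.0) + X)) + ((rec X. c.d.(d.X + (X + X) + (X + X + c.0) + X)) + (rec X. c.d.(d.X + (X + X) + (X + X + c.0) + X))) + ((rec X. c.d.(d.X + (X + X) + (X + X + c.0) + X)) + (rec X. c.d.(d.X + (X + X) + (X + X + c.0) + X)) + c.0) + (rec X. c.d.(d.X + (X + X) + (X + X + c.0) + X))) | -d-> s2
  s2 = d.(rec X. c.d.(d.X + (X + X) + (X + X + c.0) + X)) + ((rec X. c.d.(d.X + (X + X) + (X + X + c.0) + X)) + (rec X. c.d.(d.X + (X + X) + (X + X + c.0) + X))) + ((rec X. c.d.(d.X + (X + X) + (X + X + c.0) + X)) + (rec X. c.d.(d.X + (X + X) + (X + X + c.0) + X)) + c.0) + (rec X. c.d.(d.X + (X + X) + (X + X + c.0) + X)) | -c-> s1, -c-> s3, -d-> s0
  s3 = 0 | ∅
Q's transition system — 4 states:
  t0 = rec X. c.d.(d.X + (X + X) + (X + X + c.0)) | -c-> t1
  t1 = d.(d.(rec X. c.d.(d.X + (X + X) + (X + X + c.0))) + ((rec X. c.d.(d.X + (X + X) + (X + X + c.0))) + (rec X. c.d.(d.X + (X + X) + (X + X + c.0)))) + ((rec X. c.d.(d.X + (X + X) + (X + X + c.0))) + (rec X. c.d.(d.X + (X + X) + (X + X + c.0))) + c.0)) | -d-> t2
  t2 = d.(rec X. c.d.(d.X + (X + X) + (X + X + c.0))) + ((rec X. c.d.(d.X + (X + X) + (X + X + c.0))) + (rec X. c.d.(d.X + (X + X) + (X + X + c.0)))) + ((rec X. c.d.(d.X + (X + X) + (X + X + c.0))) + (rec X. c.d.(d.X + (X + X) + (X + X + c.0))) + c.0) | -c-> t1, -c-> t3, -d-> t0
  t3 = 0 | ∅
Bisimilarity quotient blocks:
  B0 = {s0, t0}
  B1 = {s1, t1}
  B2 = {s2, t2}
  B3 = {s3, t3}
s0 ∈ B0, t0 ∈ B0 → same block
Bisimilar ⇒ trace-equivalent.

trace-equivalent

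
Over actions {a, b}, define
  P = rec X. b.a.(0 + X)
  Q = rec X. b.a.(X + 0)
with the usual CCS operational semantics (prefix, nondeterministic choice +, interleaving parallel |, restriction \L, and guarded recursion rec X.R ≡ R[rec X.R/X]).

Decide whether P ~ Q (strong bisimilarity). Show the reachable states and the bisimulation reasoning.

P's transition system — 3 states:
  u0 = rec X. b.a.(0 + X) :: ··b··> u1
  u1 = a.(0 + (rec X. b.a.(0 + X))) :: ··a··> u2
  u2 = 0 + (rec X. b.a.(0 + X)) :: ··b··> u1
Q's transition system — 3 states:
  v0 = rec X. b.a.(X + 0) :: ··b··> v1
  v1 = a.((rec X. b.a.(X + 0)) + 0) :: ··a··> v2
  v2 = (rec X. b.a.(X + 0)) + 0 :: ··b··> v1
Bisimilarity quotient blocks:
  B0 = {u0, u2, v0, v2}
  B1 = {u1, v1}
u0 ∈ B0, v0 ∈ B0 → same block

P ~ Q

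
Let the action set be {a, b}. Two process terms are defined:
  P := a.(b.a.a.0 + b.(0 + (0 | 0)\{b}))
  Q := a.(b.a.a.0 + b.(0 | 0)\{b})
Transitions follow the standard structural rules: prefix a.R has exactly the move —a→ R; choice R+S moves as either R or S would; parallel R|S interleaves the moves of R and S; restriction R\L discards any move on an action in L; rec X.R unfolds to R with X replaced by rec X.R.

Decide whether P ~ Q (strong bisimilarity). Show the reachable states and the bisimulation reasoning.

P ~ Q

P's transition system — 6 states:
  u0 = a.(b.a.a.0 + b.(0 + (0 | 0)\{b})) → =a=> u1
  u1 = b.a.a.0 + b.(0 + (0 | 0)\{b}) → =b=> u2, =b=> u3
  u2 = 0 + (0 | 0)\{b} → ·
  u3 = a.a.0 → =a=> u4
  u4 = a.0 → =a=> u5
  u5 = 0 → ·
Q's transition system — 6 states:
  v0 = a.(b.a.a.0 + b.(0 | 0)\{b}) → =a=> v1
  v1 = b.a.a.0 + b.(0 | 0)\{b} → =b=> v2, =b=> v3
  v2 = (0 | 0)\{b} → ·
  v3 = a.a.0 → =a=> v4
  v4 = a.0 → =a=> v5
  v5 = 0 → ·
Partition-refinement fixed point:
  B0 = {u0, v0}
  B1 = {u1, v1}
  B2 = {u2, u5, v2, v5}
  B3 = {u3, v3}
  B4 = {u4, v4}
u0 ∈ B0, v0 ∈ B0 → same block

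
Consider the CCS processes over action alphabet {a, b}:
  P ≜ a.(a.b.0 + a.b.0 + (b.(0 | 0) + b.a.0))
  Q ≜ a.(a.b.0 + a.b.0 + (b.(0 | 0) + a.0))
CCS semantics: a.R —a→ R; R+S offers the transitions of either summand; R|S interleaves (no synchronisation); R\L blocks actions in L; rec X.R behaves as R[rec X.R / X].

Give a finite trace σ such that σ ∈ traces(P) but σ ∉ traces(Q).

P's transition system — 6 states:
  p0 = a.(a.b.0 + a.b.0 + (b.(0 | 0) + b.a.0)) | —a→ p1
  p1 = a.b.0 + a.b.0 + (b.(0 | 0) + b.a.0) | —a→ p2, —b→ p3, —b→ p4
  p2 = b.0 | —b→ p5
  p3 = 0 | 0 | stopped
  p4 = a.0 | —a→ p5
  p5 = 0 | stopped
Q's transition system — 5 states:
  q0 = a.(a.b.0 + a.b.0 + (b.(0 | 0) + a.0)) | —a→ q1
  q1 = a.b.0 + a.b.0 + (b.(0 | 0) + a.0) | —a→ q2, —a→ q3, —b→ q4
  q2 = 0 | stopped
  q3 = b.0 | —b→ q2
  q4 = 0 | 0 | stopped
Executing aba from P (initial set {p0}):
  step 1 (a): {p1}
  step 2 (b): {p3, p4}
  step 3 (a): {p5}
  P completes σ.
Executing aba from Q (initial set {q0}):
  step 1 (a): {q1}
  step 2 (b): {q4}
  step 3 (a): ∅  — Q cannot continue

aba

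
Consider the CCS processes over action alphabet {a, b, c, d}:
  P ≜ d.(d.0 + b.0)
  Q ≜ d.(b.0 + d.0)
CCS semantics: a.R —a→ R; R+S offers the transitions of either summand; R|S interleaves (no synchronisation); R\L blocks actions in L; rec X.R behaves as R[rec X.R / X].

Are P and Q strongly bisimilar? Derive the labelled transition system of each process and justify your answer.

LTS(P): 3 reachable states
  s0 = d.(d.0 + b.0) → =d=> s1
  s1 = d.0 + b.0 → =b=> s2, =d=> s2
  s2 = 0 → ·
LTS(Q): 3 reachable states
  t0 = d.(b.0 + d.0) → =d=> t1
  t1 = b.0 + d.0 → =b=> t2, =d=> t2
  t2 = 0 → ·
Partition-refinement fixed point:
  B0 = {s0, t0}
  B1 = {s1, t1}
  B2 = {s2, t2}
s0 ∈ B0, t0 ∈ B0 → same block

P ~ Q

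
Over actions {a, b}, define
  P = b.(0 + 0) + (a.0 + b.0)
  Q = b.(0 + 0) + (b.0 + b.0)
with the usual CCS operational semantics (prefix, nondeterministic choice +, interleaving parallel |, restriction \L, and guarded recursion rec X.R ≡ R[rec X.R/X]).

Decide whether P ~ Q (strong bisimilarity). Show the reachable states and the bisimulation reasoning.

LTS(P): 3 reachable states
  s0 = b.(0 + 0) + (a.0 + b.0) :: --a--▸ s1, --b--▸ s1, --b--▸ s2
  s1 = 0 :: ∅
  s2 = 0 + 0 :: ∅
LTS(Q): 3 reachable states
  t0 = b.(0 + 0) + (b.0 + b.0) :: --b--▸ t1, --b--▸ t2
  t1 = 0 :: ∅
  t2 = 0 + 0 :: ∅
Coarsest stable partition (strong bisimilarity classes):
  B0 = {s0}
  B1 = {s1, s2, t1, t2}
  B2 = {t0}
s0 ∈ B0, t0 ∈ B2 → different blocks

not bisimilar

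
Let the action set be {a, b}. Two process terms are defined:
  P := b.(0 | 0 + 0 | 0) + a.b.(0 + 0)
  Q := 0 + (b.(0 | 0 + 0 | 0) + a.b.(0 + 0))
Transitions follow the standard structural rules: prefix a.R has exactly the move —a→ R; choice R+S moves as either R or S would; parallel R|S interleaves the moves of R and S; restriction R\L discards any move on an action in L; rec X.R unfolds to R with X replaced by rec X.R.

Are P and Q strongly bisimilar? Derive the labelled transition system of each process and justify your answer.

YES

Reachable graph of P (4 states):
  p0 = b.(0 | 0 + 0 | 0) + a.b.(0 + 0) has moves —a→ p1, —b→ p2
  p1 = b.(0 + 0) has moves —b→ p3
  p2 = 0 | 0 + 0 | 0 has moves (no moves)
  p3 = 0 + 0 has moves (no moves)
Reachable graph of Q (4 states):
  q0 = 0 + (b.(0 | 0 + 0 | 0) + a.b.(0 + 0)) has moves —a→ q1, —b→ q2
  q1 = b.(0 + 0) has moves —b→ q3
  q2 = 0 | 0 + 0 | 0 has moves (no moves)
  q3 = 0 + 0 has moves (no moves)
Coarsest stable partition (strong bisimilarity classes):
  B0 = {p0, q0}
  B1 = {p1, q1}
  B2 = {p2, p3, q2, q3}
p0 ∈ B0, q0 ∈ B0 → same block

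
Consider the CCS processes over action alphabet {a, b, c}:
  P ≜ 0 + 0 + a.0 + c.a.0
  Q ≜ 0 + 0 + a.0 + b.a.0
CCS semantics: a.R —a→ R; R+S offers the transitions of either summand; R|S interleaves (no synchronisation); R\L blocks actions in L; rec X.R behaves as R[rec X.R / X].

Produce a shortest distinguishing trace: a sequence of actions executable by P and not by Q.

P's transition system — 3 states:
  u0 = 0 + 0 + a.0 + c.a.0 | —a→ u1, —c→ u2
  u1 = 0 | deadlocked
  u2 = a.0 | —a→ u1
Q's transition system — 3 states:
  v0 = 0 + 0 + a.0 + b.a.0 | —a→ v1, —b→ v2
  v1 = 0 | deadlocked
  v2 = a.0 | —a→ v1
Executing c from P (initial set {u0}):
  step 1 (c): {u2}
  — P admits the full trace.
Executing c from Q (initial set {v0}):
  step 1 (c): ∅ (Q stuck)

c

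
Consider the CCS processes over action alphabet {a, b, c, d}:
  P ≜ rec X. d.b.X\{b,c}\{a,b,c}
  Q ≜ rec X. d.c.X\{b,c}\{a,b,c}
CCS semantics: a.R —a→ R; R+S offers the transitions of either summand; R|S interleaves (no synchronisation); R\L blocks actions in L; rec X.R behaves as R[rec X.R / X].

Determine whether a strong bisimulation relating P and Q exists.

P's transition system — 4 states:
  u0 = rec X. d.b.X\{b,c}\{a,b,c} → --d--▸ u1
  u1 = b.(rec X. d.b.X\{b,c}\{a,b,c})\{b,c}\{a,b,c} → --b--▸ u2
  u2 = (rec X. d.b.X\{b,c}\{a,b,c})\{b,c}\{a,b,c} → --d--▸ u3
  u3 = (b.(rec X. d.b.X\{b,c}\{a,b,c})\{b,c}\{a,b,c})\{b,c}\{a,b,c} → ∅
Q's transition system — 4 states:
  v0 = rec X. d.c.X\{b,c}\{a,b,c} → --d--▸ v1
  v1 = c.(rec X. d.c.X\{b,c}\{a,b,c})\{b,c}\{a,b,c} → --c--▸ v2
  v2 = (rec X. d.c.X\{b,c}\{a,b,c})\{b,c}\{a,b,c} → --d--▸ v3
  v3 = (c.(rec X. d.c.X\{b,c}\{a,b,c})\{b,c}\{a,b,c})\{b,c}\{a,b,c} → ∅
Bisimilarity quotient blocks:
  B0 = {u0}
  B1 = {u1}
  B2 = {u2, v2}
  B3 = {u3, v3}
  B4 = {v0}
  B5 = {v1}
u0 ∈ B0, v0 ∈ B4 → different blocks

NO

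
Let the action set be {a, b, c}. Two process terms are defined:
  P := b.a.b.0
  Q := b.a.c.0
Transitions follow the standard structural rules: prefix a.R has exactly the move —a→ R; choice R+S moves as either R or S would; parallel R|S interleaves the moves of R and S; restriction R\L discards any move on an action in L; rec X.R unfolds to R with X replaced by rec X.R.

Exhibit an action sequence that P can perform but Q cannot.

Reachable graph of P (4 states):
  p0 = b.a.b.0 has moves -b-> p1
  p1 = a.b.0 has moves -a-> p2
  p2 = b.0 has moves -b-> p3
  p3 = 0 has moves deadlocked
Reachable graph of Q (4 states):
  q0 = b.a.c.0 has moves -b-> q1
  q1 = a.c.0 has moves -a-> q2
  q2 = c.0 has moves -c-> q3
  q3 = 0 has moves deadlocked
Trace ⟨bab⟩ through P, begin at {p0}:
  [1] b ⇒ {p1}
  [2] a ⇒ {p2}
  [3] b ⇒ {p3}
  — P admits the full trace.
Trace ⟨bab⟩ through Q, begin at {q0}:
  [1] b ⇒ {q1}
  [2] a ⇒ {q2}
  [3] b ⇒ ∅ (Q stuck)

bab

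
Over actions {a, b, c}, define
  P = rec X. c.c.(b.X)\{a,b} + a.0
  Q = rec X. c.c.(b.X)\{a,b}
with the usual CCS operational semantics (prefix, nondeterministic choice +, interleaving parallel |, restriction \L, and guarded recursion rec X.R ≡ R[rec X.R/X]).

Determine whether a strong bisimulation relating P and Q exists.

Reachable graph of P (4 states):
  m0 = rec X. c.c.(b.X)\{a,b} + a.0 | =a=> m1, =c=> m2
  m1 = 0 | ∅
  m2 = c.(b.(rec X. c.c.(b.X)\{a,b} + a.0))\{a,b} | =c=> m3
  m3 = (b.(rec X. c.c.(b.X)\{a,b} + a.0))\{a,b} | ∅
Reachable graph of Q (3 states):
  n0 = rec X. c.c.(b.X)\{a,b} | =c=> n1
  n1 = c.(b.(rec X. c.c.(b.X)\{a,b}))\{a,b} | =c=> n2
  n2 = (b.(rec X. c.c.(b.X)\{a,b}))\{a,b} | ∅
Partition-refinement fixed point:
  B0 = {m0}
  B1 = {m1, m3, n2}
  B2 = {m2, n1}
  B3 = {n0}
m0 ∈ B0, n0 ∈ B3 → different blocks

P ≁ Q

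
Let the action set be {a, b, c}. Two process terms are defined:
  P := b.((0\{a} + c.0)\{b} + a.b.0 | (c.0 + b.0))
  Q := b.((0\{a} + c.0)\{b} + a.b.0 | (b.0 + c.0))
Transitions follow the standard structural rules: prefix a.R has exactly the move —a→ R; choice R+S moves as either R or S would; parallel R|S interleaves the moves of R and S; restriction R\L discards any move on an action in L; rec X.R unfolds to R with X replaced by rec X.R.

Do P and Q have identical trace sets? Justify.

P's transition system — 8 states:
  u0 = b.((0\{a} + c.0)\{b} + a.b.0 | (c.0 + b.0)) ⊢ --b--▸ u1
  u1 = (0\{a} + c.0)\{b} + a.b.0 | (c.0 + b.0) ⊢ --a--▸ u2, --b--▸ u3, --c--▸ u3, --c--▸ u4
  u2 = b.0 | (c.0 + b.0) ⊢ --b--▸ u5, --b--▸ u6, --c--▸ u6
  u3 = a.b.0 | 0 ⊢ --a--▸ u6
  u4 = 0\{b} ⊢ deadlocked
  u5 = 0 | (c.0 + b.0) ⊢ --b--▸ u7, --c--▸ u7
  u6 = b.0 | 0 ⊢ --b--▸ u7
  u7 = 0 | 0 ⊢ deadlocked
Q's transition system — 8 states:
  v0 = b.((0\{a} + c.0)\{b} + a.b.0 | (b.0 + c.0)) ⊢ --b--▸ v1
  v1 = (0\{a} + c.0)\{b} + a.b.0 | (b.0 + c.0) ⊢ --a--▸ v2, --b--▸ v3, --c--▸ v3, --c--▸ v4
  v2 = b.0 | (b.0 + c.0) ⊢ --b--▸ v5, --b--▸ v6, --c--▸ v6
  v3 = a.b.0 | 0 ⊢ --a--▸ v6
  v4 = 0\{b} ⊢ deadlocked
  v5 = 0 | (b.0 + c.0) ⊢ --b--▸ v7, --c--▸ v7
  v6 = b.0 | 0 ⊢ --b--▸ v7
  v7 = 0 | 0 ⊢ deadlocked
Partition-refinement fixed point:
  B0 = {u0, v0}
  B1 = {u1, v1}
  B2 = {u3, v3}
  B3 = {u6, v6}
  B4 = {u4, u7, v4, v7}
  B5 = {u2, v2}
  B6 = {u5, v5}
u0 ∈ B0, v0 ∈ B0 → same block
Bisimilar ⇒ trace-equivalent.

YES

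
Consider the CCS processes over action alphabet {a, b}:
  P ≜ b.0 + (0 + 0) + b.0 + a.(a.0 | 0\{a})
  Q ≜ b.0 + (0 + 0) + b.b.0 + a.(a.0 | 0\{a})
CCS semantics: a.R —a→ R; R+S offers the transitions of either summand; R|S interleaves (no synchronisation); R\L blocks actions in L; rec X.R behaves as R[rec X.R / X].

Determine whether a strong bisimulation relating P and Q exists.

P's transition system — 4 states:
  p0 = b.0 + (0 + 0) + b.0 + a.(a.0 | 0\{a}) | ··a··> p1, ··b··> p2
  p1 = a.0 | 0\{a} | ··a··> p3
  p2 = 0 | ·
  p3 = 0 | 0\{a} | ·
Q's transition system — 5 states:
  q0 = b.0 + (0 + 0) + b.b.0 + a.(a.0 | 0\{a}) | ··a··> q1, ··b··> q2, ··b··> q3
  q1 = a.0 | 0\{a} | ··a··> q4
  q2 = 0 | ·
  q3 = b.0 | ··b··> q2
  q4 = 0 | 0\{a} | ·
Partition-refinement fixed point:
  B0 = {p0}
  B1 = {p1, q1}
  B2 = {p2, p3, q2, q4}
  B3 = {q0}
  B4 = {q3}
p0 ∈ B0, q0 ∈ B3 → different blocks

P ≁ Q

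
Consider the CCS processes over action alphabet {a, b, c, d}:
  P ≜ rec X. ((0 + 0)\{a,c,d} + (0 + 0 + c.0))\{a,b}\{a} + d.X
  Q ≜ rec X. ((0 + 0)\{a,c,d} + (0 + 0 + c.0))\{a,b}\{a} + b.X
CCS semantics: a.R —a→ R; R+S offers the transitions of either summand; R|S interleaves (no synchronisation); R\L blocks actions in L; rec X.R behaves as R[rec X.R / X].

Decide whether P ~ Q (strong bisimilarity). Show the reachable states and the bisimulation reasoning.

NO

Reachable graph of P (2 states):
  u0 = rec X. ((0 + 0)\{a,c,d} + (0 + 0 + c.0))\{a,b}\{a} + d.X has moves =c=> u1, =d=> u0
  u1 = 0\{a,b}\{a} has moves (no moves)
Reachable graph of Q (2 states):
  v0 = rec X. ((0 + 0)\{a,c,d} + (0 + 0 + c.0))\{a,b}\{a} + b.X has moves =b=> v0, =c=> v1
  v1 = 0\{a,b}\{a} has moves (no moves)
Coarsest stable partition (strong bisimilarity classes):
  B0 = {u0}
  B1 = {u1, v1}
  B2 = {v0}
u0 ∈ B0, v0 ∈ B2 → different blocks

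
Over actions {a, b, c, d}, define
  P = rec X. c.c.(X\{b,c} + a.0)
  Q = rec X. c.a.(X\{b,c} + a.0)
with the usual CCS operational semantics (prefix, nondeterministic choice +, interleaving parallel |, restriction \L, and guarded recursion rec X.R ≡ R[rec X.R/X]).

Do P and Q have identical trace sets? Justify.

trace-distinct — witness ⟨cc⟩

P's transition system — 4 states:
  m0 = rec X. c.c.(X\{b,c} + a.0) | ··c··> m1
  m1 = c.((rec X. c.c.(X\{b,c} + a.0))\{b,c} + a.0) | ··c··> m2
  m2 = (rec X. c.c.(X\{b,c} + a.0))\{b,c} + a.0 | ··a··> m3
  m3 = 0 | stopped
Q's transition system — 4 states:
  n0 = rec X. c.a.(X\{b,c} + a.0) | ··c··> n1
  n1 = a.((rec X. c.a.(X\{b,c} + a.0))\{b,c} + a.0) | ··a··> n2
  n2 = (rec X. c.a.(X\{b,c} + a.0))\{b,c} + a.0 | ··a··> n3
  n3 = 0 | stopped
Run σ = ⟨cc⟩ on P: start {m0}
  step 1 (c): {m1}
  step 2 (c): {m2}
  — P admits the full trace.
Run σ = ⟨cc⟩ on Q: start {n0}
  step 1 (c): {n1}
  step 2 (c): ∅  — Q cannot continue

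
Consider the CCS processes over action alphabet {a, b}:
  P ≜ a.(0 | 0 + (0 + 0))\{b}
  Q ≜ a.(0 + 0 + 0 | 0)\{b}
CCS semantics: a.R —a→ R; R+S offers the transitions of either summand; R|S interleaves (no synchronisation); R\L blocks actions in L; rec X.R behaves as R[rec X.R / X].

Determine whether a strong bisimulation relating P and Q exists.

YES

Reachable graph of P (2 states):
  u0 = a.(0 | 0 + (0 + 0))\{b} ⊢ ··a··> u1
  u1 = (0 | 0 + (0 + 0))\{b} ⊢ stopped
Reachable graph of Q (2 states):
  v0 = a.(0 + 0 + 0 | 0)\{b} ⊢ ··a··> v1
  v1 = (0 + 0 + 0 | 0)\{b} ⊢ stopped
Partition-refinement fixed point:
  B0 = {u0, v0}
  B1 = {u1, v1}
u0 ∈ B0, v0 ∈ B0 → same block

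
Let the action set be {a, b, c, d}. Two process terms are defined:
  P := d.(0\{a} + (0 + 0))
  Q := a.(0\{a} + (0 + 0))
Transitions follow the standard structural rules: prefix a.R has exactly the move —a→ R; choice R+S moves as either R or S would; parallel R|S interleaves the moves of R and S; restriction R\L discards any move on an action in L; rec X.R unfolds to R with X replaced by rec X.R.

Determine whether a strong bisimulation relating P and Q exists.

P ≁ Q

Reachable graph of P (2 states):
  s0 = d.(0\{a} + (0 + 0)) :: ··d··> s1
  s1 = 0\{a} + (0 + 0) :: stopped
Reachable graph of Q (2 states):
  t0 = a.(0\{a} + (0 + 0)) :: ··a··> t1
  t1 = 0\{a} + (0 + 0) :: stopped
Bisimilarity quotient blocks:
  B0 = {s0}
  B1 = {s1, t1}
  B2 = {t0}
s0 ∈ B0, t0 ∈ B2 → different blocks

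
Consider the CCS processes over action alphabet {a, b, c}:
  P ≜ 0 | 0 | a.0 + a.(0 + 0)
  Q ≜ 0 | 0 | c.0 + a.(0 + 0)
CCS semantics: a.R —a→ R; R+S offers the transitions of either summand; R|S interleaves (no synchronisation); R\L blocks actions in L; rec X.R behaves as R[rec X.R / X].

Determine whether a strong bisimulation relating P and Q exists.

Reachable graph of P (3 states):
  s0 = 0 | 0 | a.0 + a.(0 + 0) ⊢ =a=> s1, =a=> s2
  s1 = 0 + 0 ⊢ stopped
  s2 = 0 | 0 | 0 ⊢ stopped
Reachable graph of Q (3 states):
  t0 = 0 | 0 | c.0 + a.(0 + 0) ⊢ =a=> t1, =c=> t2
  t1 = 0 + 0 ⊢ stopped
  t2 = 0 | 0 | 0 ⊢ stopped
Partition-refinement fixed point:
  B0 = {s0}
  B1 = {s1, s2, t1, t2}
  B2 = {t0}
s0 ∈ B0, t0 ∈ B2 → different blocks

P ≁ Q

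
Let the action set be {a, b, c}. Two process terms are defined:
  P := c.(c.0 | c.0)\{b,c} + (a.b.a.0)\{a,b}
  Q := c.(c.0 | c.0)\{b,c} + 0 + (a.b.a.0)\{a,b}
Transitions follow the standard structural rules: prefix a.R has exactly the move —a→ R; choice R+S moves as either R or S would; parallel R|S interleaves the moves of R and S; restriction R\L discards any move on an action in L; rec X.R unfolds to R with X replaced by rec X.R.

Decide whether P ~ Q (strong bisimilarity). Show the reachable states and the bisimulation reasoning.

P ~ Q

P's transition system — 2 states:
  s0 = c.(c.0 | c.0)\{b,c} + (a.b.a.0)\{a,b} → --c--▸ s1
  s1 = (c.0 | c.0)\{b,c} → deadlocked
Q's transition system — 2 states:
  t0 = c.(c.0 | c.0)\{b,c} + 0 + (a.b.a.0)\{a,b} → --c--▸ t1
  t1 = (c.0 | c.0)\{b,c} → deadlocked
Bisimilarity quotient blocks:
  B0 = {s0, t0}
  B1 = {s1, t1}
s0 ∈ B0, t0 ∈ B0 → same block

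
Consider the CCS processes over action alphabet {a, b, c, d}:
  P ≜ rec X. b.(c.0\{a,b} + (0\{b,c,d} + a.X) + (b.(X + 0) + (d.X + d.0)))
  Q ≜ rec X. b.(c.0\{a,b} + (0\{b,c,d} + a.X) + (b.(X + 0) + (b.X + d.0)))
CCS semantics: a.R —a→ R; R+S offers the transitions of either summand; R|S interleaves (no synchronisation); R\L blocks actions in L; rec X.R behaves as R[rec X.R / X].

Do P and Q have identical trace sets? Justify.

traces(P) ≠ traces(Q) — witness ⟨bdb⟩

P's transition system — 5 states:
  u0 = rec X. b.(c.0\{a,b} + (0\{b,c,d} + a.X) + (b.(X + 0) + (d.X + d.0))) | —b→ u1
  u1 = c.0\{a,b} + (0\{b,c,d} + a.(rec X. b.(c.0\{a,b} + (0\{b,c,d} + a.X) + (b.(X + 0) + (d.X + d.0))))) + (b.((rec X. b.(c.0\{a,b} + (0\{b,c,d} + a.X) + (b.(X + 0) + (d.X + d.0)))) + 0) + (d.(rec X. b.(c.0\{a,b} + (0\{b,c,d} + a.X) + (b.(X + 0) + (d.X + d.0)))) + d.0)) | —a→ u0, —b→ u2, —c→ u3, —d→ u0, —d→ u4
  u2 = (rec X. b.(c.0\{a,b} + (0\{b,c,d} + a.X) + (b.(X + 0) + (d.X + d.0)))) + 0 | —b→ u1
  u3 = 0\{a,b} | ·
  u4 = 0 | ·
Q's transition system — 5 states:
  v0 = rec X. b.(c.0\{a,b} + (0\{b,c,d} + a.X) + (b.(X + 0) + (b.X + d.0))) | —b→ v1
  v1 = c.0\{a,b} + (0\{b,c,d} + a.(rec X. b.(c.0\{a,b} + (0\{b,c,d} + a.X) + (b.(X + 0) + (b.X + d.0))))) + (b.((rec X. b.(c.0\{a,b} + (0\{b,c,d} + a.X) + (b.(X + 0) + (b.X + d.0)))) + 0) + (b.(rec X. b.(c.0\{a,b} + (0\{b,c,d} + a.X) + (b.(X + 0) + (b.X + d.0)))) + d.0)) | —a→ v0, —b→ v0, —b→ v2, —c→ v3, —d→ v4
  v2 = (rec X. b.(c.0\{a,b} + (0\{b,c,d} + a.X) + (b.(X + 0) + (b.X + d.0)))) + 0 | —b→ v1
  v3 = 0\{a,b} | ·
  v4 = 0 | ·
Trace ⟨bdb⟩ through P, begin at {u0}:
  after b @ step 1: {u1}
  after d @ step 2: {u0, u4}
  after b @ step 3: {u1}
  — P admits the full trace.
Trace ⟨bdb⟩ through Q, begin at {v0}:
  after b @ step 1: {v1}
  after d @ step 2: {v4}
  after b @ step 3: ∅ (Q stuck)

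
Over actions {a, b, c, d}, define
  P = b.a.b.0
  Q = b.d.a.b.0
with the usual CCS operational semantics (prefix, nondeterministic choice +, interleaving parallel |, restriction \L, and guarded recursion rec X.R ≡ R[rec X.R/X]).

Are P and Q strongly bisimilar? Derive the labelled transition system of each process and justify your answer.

P's transition system — 4 states:
  u0 = b.a.b.0 ⊢ ··b··> u1
  u1 = a.b.0 ⊢ ··a··> u2
  u2 = b.0 ⊢ ··b··> u3
  u3 = 0 ⊢ deadlocked
Q's transition system — 5 states:
  v0 = b.d.a.b.0 ⊢ ··b··> v1
  v1 = d.a.b.0 ⊢ ··d··> v2
  v2 = a.b.0 ⊢ ··a··> v3
  v3 = b.0 ⊢ ··b··> v4
  v4 = 0 ⊢ deadlocked
Bisimilarity quotient blocks:
  B0 = {u0}
  B1 = {u1, v2}
  B2 = {u2, v3}
  B3 = {u3, v4}
  B4 = {v0}
  B5 = {v1}
u0 ∈ B0, v0 ∈ B4 → different blocks

not bisimilar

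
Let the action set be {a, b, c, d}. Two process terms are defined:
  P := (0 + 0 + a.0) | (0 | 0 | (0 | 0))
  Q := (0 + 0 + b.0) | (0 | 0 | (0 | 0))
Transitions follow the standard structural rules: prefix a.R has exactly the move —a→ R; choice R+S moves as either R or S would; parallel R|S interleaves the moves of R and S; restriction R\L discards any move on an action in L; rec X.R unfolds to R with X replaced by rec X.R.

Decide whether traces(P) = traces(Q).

LTS(P): 2 reachable states
  u0 = (0 + 0 + a.0) | (0 | 0 | (0 | 0)) has moves --a--▸ u1
  u1 = 0 | (0 | 0 | (0 | 0)) has moves deadlocked
LTS(Q): 2 reachable states
  v0 = (0 + 0 + b.0) | (0 | 0 | (0 | 0)) has moves --b--▸ v1
  v1 = 0 | (0 | 0 | (0 | 0)) has moves deadlocked
Trace ⟨a⟩ through P, begin at {u0}:
  step 1 (a): {u1}
  ✓ P
Trace ⟨a⟩ through Q, begin at {v0}:
  step 1 (a): ∅ (Q stuck)

traces(P) ≠ traces(Q) — witness ⟨a⟩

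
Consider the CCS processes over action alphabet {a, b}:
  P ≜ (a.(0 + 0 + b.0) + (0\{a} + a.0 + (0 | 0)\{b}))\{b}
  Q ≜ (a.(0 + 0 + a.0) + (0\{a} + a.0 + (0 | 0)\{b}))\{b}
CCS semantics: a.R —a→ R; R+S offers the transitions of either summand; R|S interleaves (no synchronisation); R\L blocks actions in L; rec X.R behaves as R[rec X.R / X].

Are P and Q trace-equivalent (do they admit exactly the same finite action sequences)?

LTS(P): 3 reachable states
  s0 = (a.(0 + 0 + b.0) + (0\{a} + a.0 + (0 | 0)\{b}))\{b} :: ··a··> s1, ··a··> s2
  s1 = (0 + 0 + b.0)\{b} :: ∅
  s2 = 0\{b} :: ∅
LTS(Q): 3 reachable states
  t0 = (a.(0 + 0 + a.0) + (0\{a} + a.0 + (0 | 0)\{b}))\{b} :: ··a··> t1, ··a··> t2
  t1 = (0 + 0 + a.0)\{b} :: ··a··> t2
  t2 = 0\{b} :: ∅
Run σ = ⟨aa⟩ on Q: start {t0}
  [1] a ⇒ {t1, t2}
  [2] a ⇒ {t2}
  ✓ Q
Run σ = ⟨aa⟩ on P: start {s0}
  [1] a ⇒ {s1, s2}
  [2] a ⇒ ∅ (P stuck)

traces(P) ≠ traces(Q) — witness ⟨aa⟩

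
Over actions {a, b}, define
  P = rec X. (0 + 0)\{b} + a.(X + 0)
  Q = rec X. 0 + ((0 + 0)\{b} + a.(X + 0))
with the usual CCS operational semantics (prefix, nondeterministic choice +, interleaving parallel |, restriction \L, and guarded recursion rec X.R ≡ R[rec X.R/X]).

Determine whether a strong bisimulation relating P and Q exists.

Reachable graph of P (2 states):
  p0 = rec X. (0 + 0)\{b} + a.(X + 0) → -a-> p1
  p1 = (rec X. (0 + 0)\{b} + a.(X + 0)) + 0 → -a-> p1
Reachable graph of Q (2 states):
  q0 = rec X. 0 + ((0 + 0)\{b} + a.(X + 0)) → -a-> q1
  q1 = (rec X. 0 + ((0 + 0)\{b} + a.(X + 0))) + 0 → -a-> q1
Partition-refinement fixed point:
  B0 = {p0, p1, q0, q1}
p0 ∈ B0, q0 ∈ B0 → same block

YES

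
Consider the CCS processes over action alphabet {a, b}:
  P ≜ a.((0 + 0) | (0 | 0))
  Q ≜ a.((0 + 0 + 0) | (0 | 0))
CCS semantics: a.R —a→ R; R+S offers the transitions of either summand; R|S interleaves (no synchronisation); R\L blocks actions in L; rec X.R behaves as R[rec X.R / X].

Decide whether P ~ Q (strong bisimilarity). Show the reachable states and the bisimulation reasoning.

LTS(P): 2 reachable states
  u0 = a.((0 + 0) | (0 | 0)) | -a-> u1
  u1 = (0 + 0) | (0 | 0) | (no moves)
LTS(Q): 2 reachable states
  v0 = a.((0 + 0 + 0) | (0 | 0)) | -a-> v1
  v1 = (0 + 0 + 0) | (0 | 0) | (no moves)
Partition-refinement fixed point:
  B0 = {u0, v0}
  B1 = {u1, v1}
u0 ∈ B0, v0 ∈ B0 → same block

P ~ Q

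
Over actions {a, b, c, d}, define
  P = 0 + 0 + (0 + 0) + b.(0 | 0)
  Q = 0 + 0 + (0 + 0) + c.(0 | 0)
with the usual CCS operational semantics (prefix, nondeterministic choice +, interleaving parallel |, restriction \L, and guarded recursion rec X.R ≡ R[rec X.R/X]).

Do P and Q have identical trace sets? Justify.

Reachable graph of P (2 states):
  m0 = 0 + 0 + (0 + 0) + b.(0 | 0) ⊢ ··b··> m1
  m1 = 0 | 0 ⊢ stopped
Reachable graph of Q (2 states):
  n0 = 0 + 0 + (0 + 0) + c.(0 | 0) ⊢ ··c··> n1
  n1 = 0 | 0 ⊢ stopped
Executing b from P (initial set {m0}):
  after b @ step 1: {m1}
  P completes σ.
Executing b from Q (initial set {n0}):
  after b @ step 1: ∅ (Q stuck)

traces(P) ≠ traces(Q) — witness ⟨b⟩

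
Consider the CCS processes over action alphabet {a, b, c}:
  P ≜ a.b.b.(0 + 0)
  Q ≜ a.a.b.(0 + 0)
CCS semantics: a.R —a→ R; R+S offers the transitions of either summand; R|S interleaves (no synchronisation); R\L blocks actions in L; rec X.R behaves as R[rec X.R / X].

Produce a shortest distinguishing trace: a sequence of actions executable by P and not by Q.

ab

LTS(P): 4 reachable states
  m0 = a.b.b.(0 + 0) ⊢ =a=> m1
  m1 = b.b.(0 + 0) ⊢ =b=> m2
  m2 = b.(0 + 0) ⊢ =b=> m3
  m3 = 0 + 0 ⊢ stopped
LTS(Q): 4 reachable states
  n0 = a.a.b.(0 + 0) ⊢ =a=> n1
  n1 = a.b.(0 + 0) ⊢ =a=> n2
  n2 = b.(0 + 0) ⊢ =b=> n3
  n3 = 0 + 0 ⊢ stopped
Run σ = ⟨ab⟩ on P: start {m0}
  [1] a ⇒ {m1}
  [2] b ⇒ {m2}
  P completes σ.
Run σ = ⟨ab⟩ on Q: start {n0}
  [1] a ⇒ {n1}
  [2] b ⇒ ∅ (Q stuck)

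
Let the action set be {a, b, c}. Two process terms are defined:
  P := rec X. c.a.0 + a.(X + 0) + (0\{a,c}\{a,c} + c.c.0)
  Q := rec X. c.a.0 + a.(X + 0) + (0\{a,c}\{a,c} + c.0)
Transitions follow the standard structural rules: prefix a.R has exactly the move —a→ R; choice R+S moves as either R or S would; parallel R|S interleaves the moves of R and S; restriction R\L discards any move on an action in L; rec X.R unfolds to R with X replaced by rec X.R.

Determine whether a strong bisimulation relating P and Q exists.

LTS(P): 5 reachable states
  u0 = rec X. c.a.0 + a.(X + 0) + (0\{a,c}\{a,c} + c.c.0) has moves ··a··> u1, ··c··> u2, ··c··> u3
  u1 = (rec X. c.a.0 + a.(X + 0) + (0\{a,c}\{a,c} + c.c.0)) + 0 has moves ··a··> u1, ··c··> u2, ··c··> u3
  u2 = a.0 has moves ··a··> u4
  u3 = c.0 has moves ··c··> u4
  u4 = 0 has moves stopped
LTS(Q): 4 reachable states
  v0 = rec X. c.a.0 + a.(X + 0) + (0\{a,c}\{a,c} + c.0) has moves ··a··> v1, ··c··> v2, ··c··> v3
  v1 = (rec X. c.a.0 + a.(X + 0) + (0\{a,c}\{a,c} + c.0)) + 0 has moves ··a··> v1, ··c··> v2, ··c··> v3
  v2 = 0 has moves stopped
  v3 = a.0 has moves ··a··> v2
Coarsest stable partition (strong bisimilarity classes):
  B0 = {u0, u1}
  B1 = {u3}
  B2 = {u4, v2}
  B3 = {u2, v3}
  B4 = {v0, v1}
u0 ∈ B0, v0 ∈ B4 → different blocks

not bisimilar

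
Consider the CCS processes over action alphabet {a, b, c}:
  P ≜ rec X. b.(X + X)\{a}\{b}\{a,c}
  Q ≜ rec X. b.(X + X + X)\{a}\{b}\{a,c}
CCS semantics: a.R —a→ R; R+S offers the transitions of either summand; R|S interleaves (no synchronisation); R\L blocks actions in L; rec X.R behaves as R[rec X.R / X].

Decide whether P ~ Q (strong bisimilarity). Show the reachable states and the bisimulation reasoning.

bisimilar

Reachable graph of P (2 states):
  p0 = rec X. b.(X + X)\{a}\{b}\{a,c} → —b→ p1
  p1 = ((rec X. b.(X + X)\{a}\{b}\{a,c}) + (rec X. b.(X + X)\{a}\{b}\{a,c}))\{a}\{b}\{a,c} → stopped
Reachable graph of Q (2 states):
  q0 = rec X. b.(X + X + X)\{a}\{b}\{a,c} → —b→ q1
  q1 = ((rec X. b.(X + X + X)\{a}\{b}\{a,c}) + (rec X. b.(X + X + X)\{a}\{b}\{a,c}) + (rec X. b.(X + X + X)\{a}\{b}\{a,c}))\{a}\{b}\{a,c} → stopped
Bisimilarity quotient blocks:
  B0 = {p0, q0}
  B1 = {p1, q1}
p0 ∈ B0, q0 ∈ B0 → same block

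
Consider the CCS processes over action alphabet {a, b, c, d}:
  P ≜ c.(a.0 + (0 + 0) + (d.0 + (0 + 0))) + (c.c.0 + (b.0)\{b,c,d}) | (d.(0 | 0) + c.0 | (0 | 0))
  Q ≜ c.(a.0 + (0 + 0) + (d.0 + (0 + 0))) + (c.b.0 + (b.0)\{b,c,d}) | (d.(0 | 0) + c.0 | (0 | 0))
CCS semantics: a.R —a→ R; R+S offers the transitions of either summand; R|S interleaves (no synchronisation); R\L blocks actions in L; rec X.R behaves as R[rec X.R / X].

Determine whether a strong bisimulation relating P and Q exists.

NO

LTS(P): 11 reachable states
  p0 = c.(a.0 + (0 + 0) + (d.0 + (0 + 0))) + (c.c.0 + (b.0)\{b,c,d}) | (d.(0 | 0) + c.0 | (0 | 0)) has moves --c--▸ p1, --c--▸ p2, --c--▸ p3, --d--▸ p4
  p1 = (c.c.0 + (b.0)\{b,c,d}) | (0 | (0 | 0)) has moves --c--▸ p5
  p2 = a.0 + (0 + 0) + (d.0 + (0 + 0)) has moves --a--▸ p6, --d--▸ p6
  p3 = c.0 | (d.(0 | 0) + c.0 | (0 | 0)) has moves --c--▸ p5, --c--▸ p7, --d--▸ p8
  p4 = (c.c.0 + (b.0)\{b,c,d}) | (0 | 0) has moves --c--▸ p8
  p5 = c.0 | (0 | (0 | 0)) has moves --c--▸ p9
  p6 = 0 has moves (no moves)
  p7 = 0 | (d.(0 | 0) + c.0 | (0 | 0)) has moves --c--▸ p9, --d--▸ p10
  p8 = c.0 | (0 | 0) has moves --c--▸ p10
  p9 = 0 | (0 | (0 | 0)) has moves (no moves)
  p10 = 0 | (0 | 0) has moves (no moves)
LTS(Q): 11 reachable states
  q0 = c.(a.0 + (0 + 0) + (d.0 + (0 + 0))) + (c.b.0 + (b.0)\{b,c,d}) | (d.(0 | 0) + c.0 | (0 | 0)) has moves --c--▸ q1, --c--▸ q2, --c--▸ q3, --d--▸ q4
  q1 = (c.b.0 + (b.0)\{b,c,d}) | (0 | (0 | 0)) has moves --c--▸ q5
  q2 = a.0 + (0 + 0) + (d.0 + (0 + 0)) has moves --a--▸ q6, --d--▸ q6
  q3 = b.0 | (d.(0 | 0) + c.0 | (0 | 0)) has moves --b--▸ q7, --c--▸ q5, --d--▸ q8
  q4 = (c.b.0 + (b.0)\{b,c,d}) | (0 | 0) has moves --c--▸ q8
  q5 = b.0 | (0 | (0 | 0)) has moves --b--▸ q9
  q6 = 0 has moves (no moves)
  q7 = 0 | (d.(0 | 0) + c.0 | (0 | 0)) has moves --c--▸ q9, --d--▸ q10
  q8 = b.0 | (0 | 0) has moves --b--▸ q10
  q9 = 0 | (0 | (0 | 0)) has moves (no moves)
  q10 = 0 | (0 | 0) has moves (no moves)
Partition-refinement fixed point:
  B0 = {p0}
  B1 = {p1, p4}
  B2 = {p5, p8}
  B3 = {p10, p6, p9, q10, q6, q9}
  B4 = {p2, q2}
  B5 = {p3}
  B6 = {p7, q7}
  B7 = {q0}
  B8 = {q1, q4}
  B9 = {q5, q8}
  B10 = {q3}
p0 ∈ B0, q0 ∈ B7 → different blocks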